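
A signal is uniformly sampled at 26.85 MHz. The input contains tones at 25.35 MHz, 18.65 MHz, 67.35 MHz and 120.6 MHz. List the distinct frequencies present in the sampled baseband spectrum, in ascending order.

fs/2 = 13.425 MHz.
25.35 MHz > fs/2 = 13.425 MHz, folds to fs − 25.35 MHz = 1.5 MHz.
18.65 MHz > fs/2 = 13.425 MHz, folds to fs − 18.65 MHz = 8.2 MHz.
67.35 MHz mod fs = 13.65 MHz.
13.65 MHz > fs/2 = 13.425 MHz, folds to fs − 13.65 MHz = 13.2 MHz.
120.6 MHz mod fs = 13.2 MHz.
13.2 MHz ≤ fs/2 = 13.425 MHz, appears at 13.2 MHz.
Distinct values: {1.5 MHz, 8.2 MHz, 13.2 MHz}.

1.5 MHz, 8.2 MHz, 13.2 MHz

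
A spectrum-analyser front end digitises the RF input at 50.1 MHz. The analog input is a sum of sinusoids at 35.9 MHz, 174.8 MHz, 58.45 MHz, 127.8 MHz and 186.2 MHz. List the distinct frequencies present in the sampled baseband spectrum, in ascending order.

fs/2 = 25.05 MHz.
35.9 MHz > fs/2 = 25.05 MHz, folds to fs − 35.9 MHz = 14.2 MHz.
174.8 MHz mod fs = 24.5 MHz.
24.5 MHz ≤ fs/2 = 25.05 MHz, appears at 24.5 MHz.
58.45 MHz mod fs = 8.35 MHz.
8.35 MHz ≤ fs/2 = 25.05 MHz, appears at 8.35 MHz.
127.8 MHz mod fs = 27.6 MHz.
27.6 MHz > fs/2 = 25.05 MHz, folds to fs − 27.6 MHz = 22.5 MHz.
186.2 MHz mod fs = 35.9 MHz.
35.9 MHz > fs/2 = 25.05 MHz, folds to fs − 35.9 MHz = 14.2 MHz.
Distinct values: {8.35 MHz, 14.2 MHz, 22.5 MHz, 24.5 MHz}.

8.35 MHz, 14.2 MHz, 22.5 MHz, 24.5 MHz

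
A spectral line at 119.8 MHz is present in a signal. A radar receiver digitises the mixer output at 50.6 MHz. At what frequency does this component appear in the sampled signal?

18.6 MHz

119.8 MHz mod fs = 18.6 MHz.
18.6 MHz ≤ fs/2 = 25.3 MHz, appears at 18.6 MHz.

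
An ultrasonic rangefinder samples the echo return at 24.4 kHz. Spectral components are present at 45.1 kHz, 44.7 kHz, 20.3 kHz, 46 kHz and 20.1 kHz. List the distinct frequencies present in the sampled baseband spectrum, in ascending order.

2.8 kHz, 3.7 kHz, 4.1 kHz, 4.3 kHz

fs/2 = 12.2 kHz.
45.1 kHz mod fs = 20.7 kHz.
20.7 kHz > fs/2 = 12.2 kHz, folds to fs − 20.7 kHz = 3.7 kHz.
44.7 kHz mod fs = 20.3 kHz.
20.3 kHz > fs/2 = 12.2 kHz, folds to fs − 20.3 kHz = 4.1 kHz.
20.3 kHz > fs/2 = 12.2 kHz, folds to fs − 20.3 kHz = 4.1 kHz.
46 kHz mod fs = 21.6 kHz.
21.6 kHz > fs/2 = 12.2 kHz, folds to fs − 21.6 kHz = 2.8 kHz.
20.1 kHz > fs/2 = 12.2 kHz, folds to fs − 20.1 kHz = 4.3 kHz.
Distinct values: {2.8 kHz, 3.7 kHz, 4.1 kHz, 4.3 kHz}.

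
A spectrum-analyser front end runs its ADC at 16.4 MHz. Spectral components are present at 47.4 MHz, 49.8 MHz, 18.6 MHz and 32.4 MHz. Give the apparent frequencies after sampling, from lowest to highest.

fs/2 = 8.2 MHz.
47.4 MHz mod fs = 14.6 MHz.
14.6 MHz > fs/2 = 8.2 MHz, folds to fs − 14.6 MHz = 1.8 MHz.
49.8 MHz mod fs = 0.6 MHz.
0.6 MHz ≤ fs/2 = 8.2 MHz, appears at 0.6 MHz.
18.6 MHz mod fs = 2.2 MHz.
2.2 MHz ≤ fs/2 = 8.2 MHz, appears at 2.2 MHz.
32.4 MHz mod fs = 16 MHz.
16 MHz > fs/2 = 8.2 MHz, folds to fs − 16 MHz = 0.4 MHz.
Distinct values: {0.4 MHz, 0.6 MHz, 1.8 MHz, 2.2 MHz}.

0.4 MHz, 0.6 MHz, 1.8 MHz, 2.2 MHz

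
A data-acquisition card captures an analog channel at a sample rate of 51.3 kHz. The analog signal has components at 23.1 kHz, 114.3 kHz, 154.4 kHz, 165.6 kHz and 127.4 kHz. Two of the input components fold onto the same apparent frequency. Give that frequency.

11.7 kHz

fs/2 = 25.65 kHz.
23.1 kHz ≤ fs/2 = 25.65 kHz, passes unchanged.
114.3 kHz mod fs = 11.7 kHz.
11.7 kHz ≤ fs/2 = 25.65 kHz, appears at 11.7 kHz.
154.4 kHz mod fs = 0.5 kHz.
0.5 kHz ≤ fs/2 = 25.65 kHz, appears at 0.5 kHz.
165.6 kHz mod fs = 11.7 kHz.
11.7 kHz ≤ fs/2 = 25.65 kHz, appears at 11.7 kHz.
127.4 kHz mod fs = 24.8 kHz.
24.8 kHz ≤ fs/2 = 25.65 kHz, appears at 24.8 kHz.
114.3 kHz and 165.6 kHz both map to 11.7 kHz.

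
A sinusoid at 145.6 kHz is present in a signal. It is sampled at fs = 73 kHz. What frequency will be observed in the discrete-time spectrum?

145.6 kHz mod fs = 72.6 kHz.
72.6 kHz > fs/2 = 36.5 kHz, folds to fs − 72.6 kHz = 0.4 kHz.

0.4 kHz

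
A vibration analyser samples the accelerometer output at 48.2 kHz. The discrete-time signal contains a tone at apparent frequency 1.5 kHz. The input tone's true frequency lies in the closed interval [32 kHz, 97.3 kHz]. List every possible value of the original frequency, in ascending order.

46.7 kHz, 49.7 kHz, 94.9 kHz

Frequencies that alias to 1.5 kHz are k·fs ± 1.5 kHz for integer k ≥ 0.
k=0: 1.5 kHz.
k=1: 46.7 kHz, 49.7 kHz.
k=2: 94.9 kHz, 97.9 kHz.
k=3: 143.1 kHz, 146.1 kHz.
Within [32 kHz, 97.3 kHz]: 46.7 kHz, 49.7 kHz, 94.9 kHz.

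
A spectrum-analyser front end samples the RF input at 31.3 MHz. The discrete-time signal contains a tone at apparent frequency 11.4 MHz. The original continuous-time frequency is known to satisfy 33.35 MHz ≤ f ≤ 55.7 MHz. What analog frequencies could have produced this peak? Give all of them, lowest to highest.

Frequencies that alias to 11.4 MHz are k·fs ± 11.4 MHz for integer k ≥ 0.
k=0: 11.4 MHz.
k=1: 19.9 MHz, 42.7 MHz.
k=2: 51.2 MHz, 74 MHz.
k=3: 82.5 MHz, 105.3 MHz.
Within [33.35 MHz, 55.7 MHz]: 42.7 MHz, 51.2 MHz.

42.7 MHz, 51.2 MHz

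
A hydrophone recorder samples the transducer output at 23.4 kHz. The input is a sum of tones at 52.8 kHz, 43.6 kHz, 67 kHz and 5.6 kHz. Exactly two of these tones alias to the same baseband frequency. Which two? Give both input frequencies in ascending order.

43.6 kHz, 67 kHz

fs/2 = 11.7 kHz.
52.8 kHz mod fs = 6 kHz.
6 kHz ≤ fs/2 = 11.7 kHz, appears at 6 kHz.
43.6 kHz mod fs = 20.2 kHz.
20.2 kHz > fs/2 = 11.7 kHz, folds to fs − 20.2 kHz = 3.2 kHz.
67 kHz mod fs = 20.2 kHz.
20.2 kHz > fs/2 = 11.7 kHz, folds to fs − 20.2 kHz = 3.2 kHz.
5.6 kHz ≤ fs/2 = 11.7 kHz, passes unchanged.
43.6 kHz and 67 kHz both map to 3.2 kHz.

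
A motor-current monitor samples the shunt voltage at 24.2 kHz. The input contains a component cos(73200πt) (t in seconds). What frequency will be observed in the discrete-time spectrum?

ω = 73200π rad/s → f = ω/(2π) = 36600 Hz = 36.6 kHz.
36.6 kHz mod fs = 12.4 kHz.
12.4 kHz > fs/2 = 12.1 kHz, folds to fs − 12.4 kHz = 11.8 kHz.

11.8 kHz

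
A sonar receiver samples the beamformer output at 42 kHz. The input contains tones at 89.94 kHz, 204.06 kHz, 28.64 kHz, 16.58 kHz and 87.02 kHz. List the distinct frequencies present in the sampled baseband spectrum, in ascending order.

3.02 kHz, 5.94 kHz, 13.36 kHz, 16.58 kHz

fs/2 = 21 kHz.
89.94 kHz mod fs = 5.94 kHz.
5.94 kHz ≤ fs/2 = 21 kHz, appears at 5.94 kHz.
204.06 kHz mod fs = 36.06 kHz.
36.06 kHz > fs/2 = 21 kHz, folds to fs − 36.06 kHz = 5.94 kHz.
28.64 kHz > fs/2 = 21 kHz, folds to fs − 28.64 kHz = 13.36 kHz.
16.58 kHz ≤ fs/2 = 21 kHz, passes unchanged.
87.02 kHz mod fs = 3.02 kHz.
3.02 kHz ≤ fs/2 = 21 kHz, appears at 3.02 kHz.
Distinct values: {3.02 kHz, 5.94 kHz, 13.36 kHz, 16.58 kHz}.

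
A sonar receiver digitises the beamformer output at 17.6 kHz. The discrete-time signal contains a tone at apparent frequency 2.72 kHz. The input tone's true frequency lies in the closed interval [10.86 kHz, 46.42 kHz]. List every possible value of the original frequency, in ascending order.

14.88 kHz, 20.32 kHz, 32.48 kHz, 37.92 kHz

Frequencies that alias to 2.72 kHz are k·fs ± 2.72 kHz for integer k ≥ 0.
k=0: 2.72 kHz.
k=1: 14.88 kHz, 20.32 kHz.
k=2: 32.48 kHz, 37.92 kHz.
k=3: 50.08 kHz, 55.52 kHz.
Within [10.86 kHz, 46.42 kHz]: 14.88 kHz, 20.32 kHz, 32.48 kHz, 37.92 kHz.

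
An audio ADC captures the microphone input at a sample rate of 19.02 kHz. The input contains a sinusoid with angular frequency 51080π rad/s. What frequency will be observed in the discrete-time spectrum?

6.52 kHz

ω = 51080π rad/s → f = ω/(2π) = 25540 Hz = 25.54 kHz.
25.54 kHz mod fs = 6.52 kHz.
6.52 kHz ≤ fs/2 = 9.51 kHz, appears at 6.52 kHz.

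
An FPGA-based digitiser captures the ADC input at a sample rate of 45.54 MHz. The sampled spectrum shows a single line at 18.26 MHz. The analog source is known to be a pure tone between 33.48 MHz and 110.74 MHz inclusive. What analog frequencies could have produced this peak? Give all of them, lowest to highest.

63.8 MHz, 72.82 MHz, 109.34 MHz

Frequencies that alias to 18.26 MHz are k·fs ± 18.26 MHz for integer k ≥ 0.
k=0: 18.26 MHz.
k=1: 27.28 MHz, 63.8 MHz.
k=2: 72.82 MHz, 109.34 MHz.
k=3: 118.36 MHz, 154.88 MHz.
Within [33.48 MHz, 110.74 MHz]: 63.8 MHz, 72.82 MHz, 109.34 MHz.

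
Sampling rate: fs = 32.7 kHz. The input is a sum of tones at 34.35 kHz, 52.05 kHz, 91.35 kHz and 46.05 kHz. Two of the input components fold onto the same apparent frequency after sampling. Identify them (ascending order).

46.05 kHz, 52.05 kHz

fs/2 = 16.35 kHz.
34.35 kHz mod fs = 1.65 kHz.
1.65 kHz ≤ fs/2 = 16.35 kHz, appears at 1.65 kHz.
52.05 kHz mod fs = 19.35 kHz.
19.35 kHz > fs/2 = 16.35 kHz, folds to fs − 19.35 kHz = 13.35 kHz.
91.35 kHz mod fs = 25.95 kHz.
25.95 kHz > fs/2 = 16.35 kHz, folds to fs − 25.95 kHz = 6.75 kHz.
46.05 kHz mod fs = 13.35 kHz.
13.35 kHz ≤ fs/2 = 16.35 kHz, appears at 13.35 kHz.
46.05 kHz and 52.05 kHz both map to 13.35 kHz.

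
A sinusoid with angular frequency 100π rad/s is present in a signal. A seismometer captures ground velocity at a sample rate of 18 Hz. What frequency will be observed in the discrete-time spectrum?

4 Hz

ω = 100π rad/s → f = ω/(2π) = 50 Hz.
50 Hz mod fs = 14 Hz.
14 Hz > fs/2 = 9 Hz, folds to fs − 14 Hz = 4 Hz.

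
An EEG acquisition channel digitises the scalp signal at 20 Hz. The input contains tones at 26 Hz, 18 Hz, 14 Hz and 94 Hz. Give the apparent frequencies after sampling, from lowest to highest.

2 Hz, 6 Hz

fs/2 = 10 Hz.
26 Hz mod fs = 6 Hz.
6 Hz ≤ fs/2 = 10 Hz, appears at 6 Hz.
18 Hz > fs/2 = 10 Hz, folds to fs − 18 Hz = 2 Hz.
14 Hz > fs/2 = 10 Hz, folds to fs − 14 Hz = 6 Hz.
94 Hz mod fs = 14 Hz.
14 Hz > fs/2 = 10 Hz, folds to fs − 14 Hz = 6 Hz.
Distinct values: {2 Hz, 6 Hz}.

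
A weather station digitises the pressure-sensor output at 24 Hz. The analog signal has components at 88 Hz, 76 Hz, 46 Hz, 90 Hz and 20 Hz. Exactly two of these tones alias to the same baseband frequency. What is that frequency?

4 Hz

fs/2 = 12 Hz.
88 Hz mod fs = 16 Hz.
16 Hz > fs/2 = 12 Hz, folds to fs − 16 Hz = 8 Hz.
76 Hz mod fs = 4 Hz.
4 Hz ≤ fs/2 = 12 Hz, appears at 4 Hz.
46 Hz mod fs = 22 Hz.
22 Hz > fs/2 = 12 Hz, folds to fs − 22 Hz = 2 Hz.
90 Hz mod fs = 18 Hz.
18 Hz > fs/2 = 12 Hz, folds to fs − 18 Hz = 6 Hz.
20 Hz > fs/2 = 12 Hz, folds to fs − 20 Hz = 4 Hz.
20 Hz and 76 Hz both map to 4 Hz.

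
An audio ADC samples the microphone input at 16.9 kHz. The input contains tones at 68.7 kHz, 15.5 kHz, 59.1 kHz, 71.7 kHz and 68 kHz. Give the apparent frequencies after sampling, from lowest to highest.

0.4 kHz, 1.1 kHz, 1.4 kHz, 4.1 kHz, 8.4 kHz

fs/2 = 8.45 kHz.
68.7 kHz mod fs = 1.1 kHz.
1.1 kHz ≤ fs/2 = 8.45 kHz, appears at 1.1 kHz.
15.5 kHz > fs/2 = 8.45 kHz, folds to fs − 15.5 kHz = 1.4 kHz.
59.1 kHz mod fs = 8.4 kHz.
8.4 kHz ≤ fs/2 = 8.45 kHz, appears at 8.4 kHz.
71.7 kHz mod fs = 4.1 kHz.
4.1 kHz ≤ fs/2 = 8.45 kHz, appears at 4.1 kHz.
68 kHz mod fs = 0.4 kHz.
0.4 kHz ≤ fs/2 = 8.45 kHz, appears at 0.4 kHz.
Distinct values: {0.4 kHz, 1.1 kHz, 1.4 kHz, 4.1 kHz, 8.4 kHz}.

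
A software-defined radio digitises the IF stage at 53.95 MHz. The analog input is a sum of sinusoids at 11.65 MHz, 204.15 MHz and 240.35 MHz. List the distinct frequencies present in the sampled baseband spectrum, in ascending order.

11.65 MHz, 24.55 MHz

fs/2 = 26.975 MHz.
11.65 MHz ≤ fs/2 = 26.975 MHz, passes unchanged.
204.15 MHz mod fs = 42.3 MHz.
42.3 MHz > fs/2 = 26.975 MHz, folds to fs − 42.3 MHz = 11.65 MHz.
240.35 MHz mod fs = 24.55 MHz.
24.55 MHz ≤ fs/2 = 26.975 MHz, appears at 24.55 MHz.
Distinct values: {11.65 MHz, 24.55 MHz}.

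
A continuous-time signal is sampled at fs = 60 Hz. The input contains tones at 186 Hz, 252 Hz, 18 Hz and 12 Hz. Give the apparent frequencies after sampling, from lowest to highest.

6 Hz, 12 Hz, 18 Hz

fs/2 = 30 Hz.
186 Hz mod fs = 6 Hz.
6 Hz ≤ fs/2 = 30 Hz, appears at 6 Hz.
252 Hz mod fs = 12 Hz.
12 Hz ≤ fs/2 = 30 Hz, appears at 12 Hz.
18 Hz ≤ fs/2 = 30 Hz, passes unchanged.
12 Hz ≤ fs/2 = 30 Hz, passes unchanged.
Distinct values: {6 Hz, 12 Hz, 18 Hz}.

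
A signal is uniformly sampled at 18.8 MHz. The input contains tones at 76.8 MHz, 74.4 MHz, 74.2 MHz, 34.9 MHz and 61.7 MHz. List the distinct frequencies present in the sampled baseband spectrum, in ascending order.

fs/2 = 9.4 MHz.
76.8 MHz mod fs = 1.6 MHz.
1.6 MHz ≤ fs/2 = 9.4 MHz, appears at 1.6 MHz.
74.4 MHz mod fs = 18 MHz.
18 MHz > fs/2 = 9.4 MHz, folds to fs − 18 MHz = 0.8 MHz.
74.2 MHz mod fs = 17.8 MHz.
17.8 MHz > fs/2 = 9.4 MHz, folds to fs − 17.8 MHz = 1 MHz.
34.9 MHz mod fs = 16.1 MHz.
16.1 MHz > fs/2 = 9.4 MHz, folds to fs − 16.1 MHz = 2.7 MHz.
61.7 MHz mod fs = 5.3 MHz.
5.3 MHz ≤ fs/2 = 9.4 MHz, appears at 5.3 MHz.
Distinct values: {0.8 MHz, 1 MHz, 1.6 MHz, 2.7 MHz, 5.3 MHz}.

0.8 MHz, 1 MHz, 1.6 MHz, 2.7 MHz, 5.3 MHz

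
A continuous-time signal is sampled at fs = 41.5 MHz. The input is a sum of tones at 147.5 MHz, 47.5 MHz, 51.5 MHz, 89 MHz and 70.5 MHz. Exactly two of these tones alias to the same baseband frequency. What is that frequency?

fs/2 = 20.75 MHz.
147.5 MHz mod fs = 23 MHz.
23 MHz > fs/2 = 20.75 MHz, folds to fs − 23 MHz = 18.5 MHz.
47.5 MHz mod fs = 6 MHz.
6 MHz ≤ fs/2 = 20.75 MHz, appears at 6 MHz.
51.5 MHz mod fs = 10 MHz.
10 MHz ≤ fs/2 = 20.75 MHz, appears at 10 MHz.
89 MHz mod fs = 6 MHz.
6 MHz ≤ fs/2 = 20.75 MHz, appears at 6 MHz.
70.5 MHz mod fs = 29 MHz.
29 MHz > fs/2 = 20.75 MHz, folds to fs − 29 MHz = 12.5 MHz.
47.5 MHz and 89 MHz both map to 6 MHz.

6 MHz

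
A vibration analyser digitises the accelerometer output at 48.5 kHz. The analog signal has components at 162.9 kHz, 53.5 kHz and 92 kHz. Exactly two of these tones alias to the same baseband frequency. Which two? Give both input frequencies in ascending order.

fs/2 = 24.25 kHz.
162.9 kHz mod fs = 17.4 kHz.
17.4 kHz ≤ fs/2 = 24.25 kHz, appears at 17.4 kHz.
53.5 kHz mod fs = 5 kHz.
5 kHz ≤ fs/2 = 24.25 kHz, appears at 5 kHz.
92 kHz mod fs = 43.5 kHz.
43.5 kHz > fs/2 = 24.25 kHz, folds to fs − 43.5 kHz = 5 kHz.
53.5 kHz and 92 kHz both map to 5 kHz.

53.5 kHz, 92 kHz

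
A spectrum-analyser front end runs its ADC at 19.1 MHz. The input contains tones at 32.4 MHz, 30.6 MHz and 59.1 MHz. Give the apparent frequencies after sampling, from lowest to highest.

1.8 MHz, 5.8 MHz, 7.6 MHz

fs/2 = 9.55 MHz.
32.4 MHz mod fs = 13.3 MHz.
13.3 MHz > fs/2 = 9.55 MHz, folds to fs − 13.3 MHz = 5.8 MHz.
30.6 MHz mod fs = 11.5 MHz.
11.5 MHz > fs/2 = 9.55 MHz, folds to fs − 11.5 MHz = 7.6 MHz.
59.1 MHz mod fs = 1.8 MHz.
1.8 MHz ≤ fs/2 = 9.55 MHz, appears at 1.8 MHz.
Distinct values: {1.8 MHz, 5.8 MHz, 7.6 MHz}.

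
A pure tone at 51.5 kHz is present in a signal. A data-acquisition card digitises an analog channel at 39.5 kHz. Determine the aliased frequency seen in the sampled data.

51.5 kHz mod fs = 12 kHz.
12 kHz ≤ fs/2 = 19.75 kHz, appears at 12 kHz.

12 kHz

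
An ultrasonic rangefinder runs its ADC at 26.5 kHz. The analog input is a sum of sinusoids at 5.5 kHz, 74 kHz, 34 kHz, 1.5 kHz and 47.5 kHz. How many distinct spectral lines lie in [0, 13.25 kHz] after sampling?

fs/2 = 13.25 kHz.
5.5 kHz ≤ fs/2 = 13.25 kHz, passes unchanged.
74 kHz mod fs = 21 kHz.
21 kHz > fs/2 = 13.25 kHz, folds to fs − 21 kHz = 5.5 kHz.
34 kHz mod fs = 7.5 kHz.
7.5 kHz ≤ fs/2 = 13.25 kHz, appears at 7.5 kHz.
1.5 kHz ≤ fs/2 = 13.25 kHz, passes unchanged.
47.5 kHz mod fs = 21 kHz.
21 kHz > fs/2 = 13.25 kHz, folds to fs − 21 kHz = 5.5 kHz.
Distinct values: {1.5 kHz, 5.5 kHz, 7.5 kHz} → 3.

3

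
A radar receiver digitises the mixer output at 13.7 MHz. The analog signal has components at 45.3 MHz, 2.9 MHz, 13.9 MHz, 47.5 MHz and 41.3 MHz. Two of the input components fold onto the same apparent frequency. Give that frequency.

fs/2 = 6.85 MHz.
45.3 MHz mod fs = 4.2 MHz.
4.2 MHz ≤ fs/2 = 6.85 MHz, appears at 4.2 MHz.
2.9 MHz ≤ fs/2 = 6.85 MHz, passes unchanged.
13.9 MHz mod fs = 0.2 MHz.
0.2 MHz ≤ fs/2 = 6.85 MHz, appears at 0.2 MHz.
47.5 MHz mod fs = 6.4 MHz.
6.4 MHz ≤ fs/2 = 6.85 MHz, appears at 6.4 MHz.
41.3 MHz mod fs = 0.2 MHz.
0.2 MHz ≤ fs/2 = 6.85 MHz, appears at 0.2 MHz.
13.9 MHz and 41.3 MHz both map to 0.2 MHz.

0.2 MHz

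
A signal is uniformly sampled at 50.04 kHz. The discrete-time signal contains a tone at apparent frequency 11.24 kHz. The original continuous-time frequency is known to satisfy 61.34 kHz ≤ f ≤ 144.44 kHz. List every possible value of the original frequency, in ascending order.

Frequencies that alias to 11.24 kHz are k·fs ± 11.24 kHz for integer k ≥ 0.
k=0: 11.24 kHz.
k=1: 38.8 kHz, 61.28 kHz.
k=2: 88.84 kHz, 111.32 kHz.
k=3: 138.88 kHz, 161.36 kHz.
k=4: 188.92 kHz, 211.4 kHz.
Within [61.34 kHz, 144.44 kHz]: 88.84 kHz, 111.32 kHz, 138.88 kHz.

88.84 kHz, 111.32 kHz, 138.88 kHz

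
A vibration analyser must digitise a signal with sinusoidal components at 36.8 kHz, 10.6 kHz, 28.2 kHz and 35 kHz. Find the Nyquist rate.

Highest-frequency component: 36.8 kHz.
Nyquist rate = 2 × 36.8 kHz = 73.6 kHz.

73.6 kHz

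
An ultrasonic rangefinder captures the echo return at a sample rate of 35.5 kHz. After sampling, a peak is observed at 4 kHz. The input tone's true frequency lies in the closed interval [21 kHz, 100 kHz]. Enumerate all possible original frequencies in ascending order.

Frequencies that alias to 4 kHz are k·fs ± 4 kHz for integer k ≥ 0.
k=0: 4 kHz.
k=1: 31.5 kHz, 39.5 kHz.
k=2: 67 kHz, 75 kHz.
k=3: 102.5 kHz, 110.5 kHz.
Within [21 kHz, 100 kHz]: 31.5 kHz, 39.5 kHz, 67 kHz, 75 kHz.

31.5 kHz, 39.5 kHz, 67 kHz, 75 kHz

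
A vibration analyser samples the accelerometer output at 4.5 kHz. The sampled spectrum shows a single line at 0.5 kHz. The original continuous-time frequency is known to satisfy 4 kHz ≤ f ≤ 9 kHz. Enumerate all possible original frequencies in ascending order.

Frequencies that alias to 0.5 kHz are k·fs ± 0.5 kHz for integer k ≥ 0.
k=0: 0.5 kHz.
k=1: 4 kHz, 5 kHz.
k=2: 8.5 kHz, 9.5 kHz.
k=3: 13 kHz, 14 kHz.
Within [4 kHz, 9 kHz]: 4 kHz, 5 kHz, 8.5 kHz.

4 kHz, 5 kHz, 8.5 kHz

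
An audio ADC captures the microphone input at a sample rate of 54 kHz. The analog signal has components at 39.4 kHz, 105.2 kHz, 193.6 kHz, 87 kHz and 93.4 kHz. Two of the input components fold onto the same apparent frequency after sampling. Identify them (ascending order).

fs/2 = 27 kHz.
39.4 kHz > fs/2 = 27 kHz, folds to fs − 39.4 kHz = 14.6 kHz.
105.2 kHz mod fs = 51.2 kHz.
51.2 kHz > fs/2 = 27 kHz, folds to fs − 51.2 kHz = 2.8 kHz.
193.6 kHz mod fs = 31.6 kHz.
31.6 kHz > fs/2 = 27 kHz, folds to fs − 31.6 kHz = 22.4 kHz.
87 kHz mod fs = 33 kHz.
33 kHz > fs/2 = 27 kHz, folds to fs − 33 kHz = 21 kHz.
93.4 kHz mod fs = 39.4 kHz.
39.4 kHz > fs/2 = 27 kHz, folds to fs − 39.4 kHz = 14.6 kHz.
39.4 kHz and 93.4 kHz both map to 14.6 kHz.

39.4 kHz, 93.4 kHz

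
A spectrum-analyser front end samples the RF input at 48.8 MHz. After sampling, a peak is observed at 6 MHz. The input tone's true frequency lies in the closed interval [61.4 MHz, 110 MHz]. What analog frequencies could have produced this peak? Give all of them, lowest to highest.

91.6 MHz, 103.6 MHz

Frequencies that alias to 6 MHz are k·fs ± 6 MHz for integer k ≥ 0.
k=0: 6 MHz.
k=1: 42.8 MHz, 54.8 MHz.
k=2: 91.6 MHz, 103.6 MHz.
k=3: 140.4 MHz, 152.4 MHz.
Within [61.4 MHz, 110 MHz]: 91.6 MHz, 103.6 MHz.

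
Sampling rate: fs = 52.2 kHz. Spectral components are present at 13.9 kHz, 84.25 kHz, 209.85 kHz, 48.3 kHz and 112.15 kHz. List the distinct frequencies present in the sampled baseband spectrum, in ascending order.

1.05 kHz, 3.9 kHz, 7.75 kHz, 13.9 kHz, 20.15 kHz

fs/2 = 26.1 kHz.
13.9 kHz ≤ fs/2 = 26.1 kHz, passes unchanged.
84.25 kHz mod fs = 32.05 kHz.
32.05 kHz > fs/2 = 26.1 kHz, folds to fs − 32.05 kHz = 20.15 kHz.
209.85 kHz mod fs = 1.05 kHz.
1.05 kHz ≤ fs/2 = 26.1 kHz, appears at 1.05 kHz.
48.3 kHz > fs/2 = 26.1 kHz, folds to fs − 48.3 kHz = 3.9 kHz.
112.15 kHz mod fs = 7.75 kHz.
7.75 kHz ≤ fs/2 = 26.1 kHz, appears at 7.75 kHz.
Distinct values: {1.05 kHz, 3.9 kHz, 7.75 kHz, 13.9 kHz, 20.15 kHz}.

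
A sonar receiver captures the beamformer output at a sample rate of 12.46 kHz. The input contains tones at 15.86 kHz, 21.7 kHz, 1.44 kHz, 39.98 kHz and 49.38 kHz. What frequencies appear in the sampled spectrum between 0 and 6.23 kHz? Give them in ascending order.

0.46 kHz, 1.44 kHz, 2.6 kHz, 3.22 kHz, 3.4 kHz

fs/2 = 6.23 kHz.
15.86 kHz mod fs = 3.4 kHz.
3.4 kHz ≤ fs/2 = 6.23 kHz, appears at 3.4 kHz.
21.7 kHz mod fs = 9.24 kHz.
9.24 kHz > fs/2 = 6.23 kHz, folds to fs − 9.24 kHz = 3.22 kHz.
1.44 kHz ≤ fs/2 = 6.23 kHz, passes unchanged.
39.98 kHz mod fs = 2.6 kHz.
2.6 kHz ≤ fs/2 = 6.23 kHz, appears at 2.6 kHz.
49.38 kHz mod fs = 12 kHz.
12 kHz > fs/2 = 6.23 kHz, folds to fs − 12 kHz = 0.46 kHz.
Distinct values: {0.46 kHz, 1.44 kHz, 2.6 kHz, 3.22 kHz, 3.4 kHz}.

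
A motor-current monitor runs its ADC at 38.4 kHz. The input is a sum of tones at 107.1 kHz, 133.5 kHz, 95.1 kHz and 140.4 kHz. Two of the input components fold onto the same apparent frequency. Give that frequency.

fs/2 = 19.2 kHz.
107.1 kHz mod fs = 30.3 kHz.
30.3 kHz > fs/2 = 19.2 kHz, folds to fs − 30.3 kHz = 8.1 kHz.
133.5 kHz mod fs = 18.3 kHz.
18.3 kHz ≤ fs/2 = 19.2 kHz, appears at 18.3 kHz.
95.1 kHz mod fs = 18.3 kHz.
18.3 kHz ≤ fs/2 = 19.2 kHz, appears at 18.3 kHz.
140.4 kHz mod fs = 25.2 kHz.
25.2 kHz > fs/2 = 19.2 kHz, folds to fs − 25.2 kHz = 13.2 kHz.
95.1 kHz and 133.5 kHz both map to 18.3 kHz.

18.3 kHz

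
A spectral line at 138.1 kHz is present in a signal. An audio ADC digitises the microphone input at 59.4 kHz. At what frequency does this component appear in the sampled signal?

19.3 kHz

138.1 kHz mod fs = 19.3 kHz.
19.3 kHz ≤ fs/2 = 29.7 kHz, appears at 19.3 kHz.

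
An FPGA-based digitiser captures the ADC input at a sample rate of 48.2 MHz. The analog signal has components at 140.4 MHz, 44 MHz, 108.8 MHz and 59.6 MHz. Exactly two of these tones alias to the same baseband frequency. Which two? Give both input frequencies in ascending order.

44 MHz, 140.4 MHz

fs/2 = 24.1 MHz.
140.4 MHz mod fs = 44 MHz.
44 MHz > fs/2 = 24.1 MHz, folds to fs − 44 MHz = 4.2 MHz.
44 MHz > fs/2 = 24.1 MHz, folds to fs − 44 MHz = 4.2 MHz.
108.8 MHz mod fs = 12.4 MHz.
12.4 MHz ≤ fs/2 = 24.1 MHz, appears at 12.4 MHz.
59.6 MHz mod fs = 11.4 MHz.
11.4 MHz ≤ fs/2 = 24.1 MHz, appears at 11.4 MHz.
44 MHz and 140.4 MHz both map to 4.2 MHz.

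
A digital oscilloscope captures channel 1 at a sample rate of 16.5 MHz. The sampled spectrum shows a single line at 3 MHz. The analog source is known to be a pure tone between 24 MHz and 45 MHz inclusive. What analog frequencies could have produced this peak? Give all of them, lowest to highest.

30 MHz, 36 MHz

Frequencies that alias to 3 MHz are k·fs ± 3 MHz for integer k ≥ 0.
k=0: 3 MHz.
k=1: 13.5 MHz, 19.5 MHz.
k=2: 30 MHz, 36 MHz.
k=3: 46.5 MHz, 52.5 MHz.
Within [24 MHz, 45 MHz]: 30 MHz, 36 MHz.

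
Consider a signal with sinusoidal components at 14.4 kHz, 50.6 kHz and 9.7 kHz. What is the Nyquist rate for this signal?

Highest-frequency component: 50.6 kHz.
Nyquist rate = 2 × 50.6 kHz = 101.2 kHz.

101.2 kHz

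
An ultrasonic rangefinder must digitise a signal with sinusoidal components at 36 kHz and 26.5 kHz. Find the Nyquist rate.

Highest-frequency component: 36 kHz.
Nyquist rate = 2 × 36 kHz = 72 kHz.

72 kHz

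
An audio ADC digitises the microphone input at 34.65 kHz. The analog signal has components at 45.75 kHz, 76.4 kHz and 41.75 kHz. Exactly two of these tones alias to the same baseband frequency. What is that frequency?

7.1 kHz

fs/2 = 17.325 kHz.
45.75 kHz mod fs = 11.1 kHz.
11.1 kHz ≤ fs/2 = 17.325 kHz, appears at 11.1 kHz.
76.4 kHz mod fs = 7.1 kHz.
7.1 kHz ≤ fs/2 = 17.325 kHz, appears at 7.1 kHz.
41.75 kHz mod fs = 7.1 kHz.
7.1 kHz ≤ fs/2 = 17.325 kHz, appears at 7.1 kHz.
41.75 kHz and 76.4 kHz both map to 7.1 kHz.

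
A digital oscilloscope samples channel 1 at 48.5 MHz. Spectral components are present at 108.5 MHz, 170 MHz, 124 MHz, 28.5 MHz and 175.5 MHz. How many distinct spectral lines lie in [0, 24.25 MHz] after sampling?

fs/2 = 24.25 MHz.
108.5 MHz mod fs = 11.5 MHz.
11.5 MHz ≤ fs/2 = 24.25 MHz, appears at 11.5 MHz.
170 MHz mod fs = 24.5 MHz.
24.5 MHz > fs/2 = 24.25 MHz, folds to fs − 24.5 MHz = 24 MHz.
124 MHz mod fs = 27 MHz.
27 MHz > fs/2 = 24.25 MHz, folds to fs − 27 MHz = 21.5 MHz.
28.5 MHz > fs/2 = 24.25 MHz, folds to fs − 28.5 MHz = 20 MHz.
175.5 MHz mod fs = 30 MHz.
30 MHz > fs/2 = 24.25 MHz, folds to fs − 30 MHz = 18.5 MHz.
Distinct values: {11.5 MHz, 18.5 MHz, 20 MHz, 21.5 MHz, 24 MHz} → 5.

5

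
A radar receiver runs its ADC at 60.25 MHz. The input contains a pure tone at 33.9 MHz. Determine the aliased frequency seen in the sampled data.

33.9 MHz > fs/2 = 30.125 MHz, folds to fs − 33.9 MHz = 26.35 MHz.

26.35 MHz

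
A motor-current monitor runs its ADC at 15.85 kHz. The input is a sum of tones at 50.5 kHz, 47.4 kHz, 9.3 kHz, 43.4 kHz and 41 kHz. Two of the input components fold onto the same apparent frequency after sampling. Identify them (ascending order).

9.3 kHz, 41 kHz

fs/2 = 7.925 kHz.
50.5 kHz mod fs = 2.95 kHz.
2.95 kHz ≤ fs/2 = 7.925 kHz, appears at 2.95 kHz.
47.4 kHz mod fs = 15.7 kHz.
15.7 kHz > fs/2 = 7.925 kHz, folds to fs − 15.7 kHz = 0.15 kHz.
9.3 kHz > fs/2 = 7.925 kHz, folds to fs − 9.3 kHz = 6.55 kHz.
43.4 kHz mod fs = 11.7 kHz.
11.7 kHz > fs/2 = 7.925 kHz, folds to fs − 11.7 kHz = 4.15 kHz.
41 kHz mod fs = 9.3 kHz.
9.3 kHz > fs/2 = 7.925 kHz, folds to fs − 9.3 kHz = 6.55 kHz.
9.3 kHz and 41 kHz both map to 6.55 kHz.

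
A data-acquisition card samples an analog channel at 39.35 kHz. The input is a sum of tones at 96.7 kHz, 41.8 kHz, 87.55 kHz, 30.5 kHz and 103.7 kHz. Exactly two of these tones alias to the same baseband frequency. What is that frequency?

fs/2 = 19.675 kHz.
96.7 kHz mod fs = 18 kHz.
18 kHz ≤ fs/2 = 19.675 kHz, appears at 18 kHz.
41.8 kHz mod fs = 2.45 kHz.
2.45 kHz ≤ fs/2 = 19.675 kHz, appears at 2.45 kHz.
87.55 kHz mod fs = 8.85 kHz.
8.85 kHz ≤ fs/2 = 19.675 kHz, appears at 8.85 kHz.
30.5 kHz > fs/2 = 19.675 kHz, folds to fs − 30.5 kHz = 8.85 kHz.
103.7 kHz mod fs = 25 kHz.
25 kHz > fs/2 = 19.675 kHz, folds to fs − 25 kHz = 14.35 kHz.
30.5 kHz and 87.55 kHz both map to 8.85 kHz.

8.85 kHz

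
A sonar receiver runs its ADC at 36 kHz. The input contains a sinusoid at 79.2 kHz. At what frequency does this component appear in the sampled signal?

79.2 kHz mod fs = 7.2 kHz.
7.2 kHz ≤ fs/2 = 18 kHz, appears at 7.2 kHz.

7.2 kHz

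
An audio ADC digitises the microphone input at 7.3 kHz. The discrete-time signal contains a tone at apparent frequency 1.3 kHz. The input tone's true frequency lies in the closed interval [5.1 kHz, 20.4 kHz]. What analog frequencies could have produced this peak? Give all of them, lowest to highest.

6 kHz, 8.6 kHz, 13.3 kHz, 15.9 kHz

Frequencies that alias to 1.3 kHz are k·fs ± 1.3 kHz for integer k ≥ 0.
k=0: 1.3 kHz.
k=1: 6 kHz, 8.6 kHz.
k=2: 13.3 kHz, 15.9 kHz.
k=3: 20.6 kHz, 23.2 kHz.
Within [5.1 kHz, 20.4 kHz]: 6 kHz, 8.6 kHz, 13.3 kHz, 15.9 kHz.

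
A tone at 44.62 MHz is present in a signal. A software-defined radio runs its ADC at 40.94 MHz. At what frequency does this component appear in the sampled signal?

3.68 MHz

44.62 MHz mod fs = 3.68 MHz.
3.68 MHz ≤ fs/2 = 20.47 MHz, appears at 3.68 MHz.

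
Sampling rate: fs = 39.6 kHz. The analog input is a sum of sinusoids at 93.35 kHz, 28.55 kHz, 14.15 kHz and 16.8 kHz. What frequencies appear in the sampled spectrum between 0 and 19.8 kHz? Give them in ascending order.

11.05 kHz, 14.15 kHz, 16.8 kHz

fs/2 = 19.8 kHz.
93.35 kHz mod fs = 14.15 kHz.
14.15 kHz ≤ fs/2 = 19.8 kHz, appears at 14.15 kHz.
28.55 kHz > fs/2 = 19.8 kHz, folds to fs − 28.55 kHz = 11.05 kHz.
14.15 kHz ≤ fs/2 = 19.8 kHz, passes unchanged.
16.8 kHz ≤ fs/2 = 19.8 kHz, passes unchanged.
Distinct values: {11.05 kHz, 14.15 kHz, 16.8 kHz}.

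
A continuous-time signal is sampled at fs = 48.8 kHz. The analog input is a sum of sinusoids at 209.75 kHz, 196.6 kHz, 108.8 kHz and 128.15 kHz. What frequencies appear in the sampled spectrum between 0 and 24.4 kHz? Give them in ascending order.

1.4 kHz, 11.2 kHz, 14.55 kHz, 18.25 kHz

fs/2 = 24.4 kHz.
209.75 kHz mod fs = 14.55 kHz.
14.55 kHz ≤ fs/2 = 24.4 kHz, appears at 14.55 kHz.
196.6 kHz mod fs = 1.4 kHz.
1.4 kHz ≤ fs/2 = 24.4 kHz, appears at 1.4 kHz.
108.8 kHz mod fs = 11.2 kHz.
11.2 kHz ≤ fs/2 = 24.4 kHz, appears at 11.2 kHz.
128.15 kHz mod fs = 30.55 kHz.
30.55 kHz > fs/2 = 24.4 kHz, folds to fs − 30.55 kHz = 18.25 kHz.
Distinct values: {1.4 kHz, 11.2 kHz, 14.55 kHz, 18.25 kHz}.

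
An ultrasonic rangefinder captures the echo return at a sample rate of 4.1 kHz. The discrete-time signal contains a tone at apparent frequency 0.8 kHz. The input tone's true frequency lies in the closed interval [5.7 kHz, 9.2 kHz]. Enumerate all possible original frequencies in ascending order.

Frequencies that alias to 0.8 kHz are k·fs ± 0.8 kHz for integer k ≥ 0.
k=0: 0.8 kHz.
k=1: 3.3 kHz, 4.9 kHz.
k=2: 7.4 kHz, 9 kHz.
k=3: 11.5 kHz, 13.1 kHz.
Within [5.7 kHz, 9.2 kHz]: 7.4 kHz, 9 kHz.

7.4 kHz, 9 kHz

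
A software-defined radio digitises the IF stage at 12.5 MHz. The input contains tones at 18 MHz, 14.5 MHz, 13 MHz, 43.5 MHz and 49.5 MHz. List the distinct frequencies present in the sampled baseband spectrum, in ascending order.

fs/2 = 6.25 MHz.
18 MHz mod fs = 5.5 MHz.
5.5 MHz ≤ fs/2 = 6.25 MHz, appears at 5.5 MHz.
14.5 MHz mod fs = 2 MHz.
2 MHz ≤ fs/2 = 6.25 MHz, appears at 2 MHz.
13 MHz mod fs = 0.5 MHz.
0.5 MHz ≤ fs/2 = 6.25 MHz, appears at 0.5 MHz.
43.5 MHz mod fs = 6 MHz.
6 MHz ≤ fs/2 = 6.25 MHz, appears at 6 MHz.
49.5 MHz mod fs = 12 MHz.
12 MHz > fs/2 = 6.25 MHz, folds to fs − 12 MHz = 0.5 MHz.
Distinct values: {0.5 MHz, 2 MHz, 5.5 MHz, 6 MHz}.

0.5 MHz, 2 MHz, 5.5 MHz, 6 MHz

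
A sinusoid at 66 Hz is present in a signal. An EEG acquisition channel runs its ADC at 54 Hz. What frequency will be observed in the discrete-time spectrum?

12 Hz

66 Hz mod fs = 12 Hz.
12 Hz ≤ fs/2 = 27 Hz, appears at 12 Hz.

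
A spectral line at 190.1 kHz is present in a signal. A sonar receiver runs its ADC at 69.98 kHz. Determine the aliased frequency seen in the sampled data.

19.84 kHz

190.1 kHz mod fs = 50.14 kHz.
50.14 kHz > fs/2 = 34.99 kHz, folds to fs − 50.14 kHz = 19.84 kHz.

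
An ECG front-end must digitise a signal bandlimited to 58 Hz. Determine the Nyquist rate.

116 Hz

Nyquist rate = 2 × 58 Hz = 116 Hz.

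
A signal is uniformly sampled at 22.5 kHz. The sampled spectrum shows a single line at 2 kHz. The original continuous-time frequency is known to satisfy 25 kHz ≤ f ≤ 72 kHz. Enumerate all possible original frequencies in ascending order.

Frequencies that alias to 2 kHz are k·fs ± 2 kHz for integer k ≥ 0.
k=0: 2 kHz.
k=1: 20.5 kHz, 24.5 kHz.
k=2: 43 kHz, 47 kHz.
k=3: 65.5 kHz, 69.5 kHz.
k=4: 88 kHz, 92 kHz.
Within [25 kHz, 72 kHz]: 43 kHz, 47 kHz, 65.5 kHz, 69.5 kHz.

43 kHz, 47 kHz, 65.5 kHz, 69.5 kHz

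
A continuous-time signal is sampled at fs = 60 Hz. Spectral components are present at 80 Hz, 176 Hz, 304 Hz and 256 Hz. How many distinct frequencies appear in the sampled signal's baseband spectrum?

fs/2 = 30 Hz.
80 Hz mod fs = 20 Hz.
20 Hz ≤ fs/2 = 30 Hz, appears at 20 Hz.
176 Hz mod fs = 56 Hz.
56 Hz > fs/2 = 30 Hz, folds to fs − 56 Hz = 4 Hz.
304 Hz mod fs = 4 Hz.
4 Hz ≤ fs/2 = 30 Hz, appears at 4 Hz.
256 Hz mod fs = 16 Hz.
16 Hz ≤ fs/2 = 30 Hz, appears at 16 Hz.
Distinct values: {4 Hz, 16 Hz, 20 Hz} → 3.

3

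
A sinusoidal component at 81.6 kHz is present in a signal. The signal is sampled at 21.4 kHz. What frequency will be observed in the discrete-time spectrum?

81.6 kHz mod fs = 17.4 kHz.
17.4 kHz > fs/2 = 10.7 kHz, folds to fs − 17.4 kHz = 4 kHz.

4 kHz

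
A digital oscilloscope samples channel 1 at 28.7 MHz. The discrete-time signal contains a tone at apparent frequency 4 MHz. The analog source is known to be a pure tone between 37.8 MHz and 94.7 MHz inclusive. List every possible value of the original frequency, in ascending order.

53.4 MHz, 61.4 MHz, 82.1 MHz, 90.1 MHz

Frequencies that alias to 4 MHz are k·fs ± 4 MHz for integer k ≥ 0.
k=0: 4 MHz.
k=1: 24.7 MHz, 32.7 MHz.
k=2: 53.4 MHz, 61.4 MHz.
k=3: 82.1 MHz, 90.1 MHz.
k=4: 110.8 MHz, 118.8 MHz.
Within [37.8 MHz, 94.7 MHz]: 53.4 MHz, 61.4 MHz, 82.1 MHz, 90.1 MHz.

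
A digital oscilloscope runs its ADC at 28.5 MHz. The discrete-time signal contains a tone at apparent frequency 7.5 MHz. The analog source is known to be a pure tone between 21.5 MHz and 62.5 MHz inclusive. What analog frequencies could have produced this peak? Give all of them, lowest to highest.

36 MHz, 49.5 MHz

Frequencies that alias to 7.5 MHz are k·fs ± 7.5 MHz for integer k ≥ 0.
k=0: 7.5 MHz.
k=1: 21 MHz, 36 MHz.
k=2: 49.5 MHz, 64.5 MHz.
k=3: 78 MHz, 93 MHz.
Within [21.5 MHz, 62.5 MHz]: 36 MHz, 49.5 MHz.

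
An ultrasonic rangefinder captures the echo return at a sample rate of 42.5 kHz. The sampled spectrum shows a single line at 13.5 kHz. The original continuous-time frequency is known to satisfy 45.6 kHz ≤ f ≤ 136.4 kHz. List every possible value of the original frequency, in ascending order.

56 kHz, 71.5 kHz, 98.5 kHz, 114 kHz

Frequencies that alias to 13.5 kHz are k·fs ± 13.5 kHz for integer k ≥ 0.
k=0: 13.5 kHz.
k=1: 29 kHz, 56 kHz.
k=2: 71.5 kHz, 98.5 kHz.
k=3: 114 kHz, 141 kHz.
k=4: 156.5 kHz, 183.5 kHz.
Within [45.6 kHz, 136.4 kHz]: 56 kHz, 71.5 kHz, 98.5 kHz, 114 kHz.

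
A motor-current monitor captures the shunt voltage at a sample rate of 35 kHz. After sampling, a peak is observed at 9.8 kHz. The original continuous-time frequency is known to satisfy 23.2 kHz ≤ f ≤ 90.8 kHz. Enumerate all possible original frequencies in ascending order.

25.2 kHz, 44.8 kHz, 60.2 kHz, 79.8 kHz

Frequencies that alias to 9.8 kHz are k·fs ± 9.8 kHz for integer k ≥ 0.
k=0: 9.8 kHz.
k=1: 25.2 kHz, 44.8 kHz.
k=2: 60.2 kHz, 79.8 kHz.
k=3: 95.2 kHz, 114.8 kHz.
Within [23.2 kHz, 90.8 kHz]: 25.2 kHz, 44.8 kHz, 60.2 kHz, 79.8 kHz.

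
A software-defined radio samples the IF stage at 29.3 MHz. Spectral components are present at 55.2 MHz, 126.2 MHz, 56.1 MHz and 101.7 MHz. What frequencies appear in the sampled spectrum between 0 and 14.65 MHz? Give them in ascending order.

2.5 MHz, 3.4 MHz, 9 MHz, 13.8 MHz

fs/2 = 14.65 MHz.
55.2 MHz mod fs = 25.9 MHz.
25.9 MHz > fs/2 = 14.65 MHz, folds to fs − 25.9 MHz = 3.4 MHz.
126.2 MHz mod fs = 9 MHz.
9 MHz ≤ fs/2 = 14.65 MHz, appears at 9 MHz.
56.1 MHz mod fs = 26.8 MHz.
26.8 MHz > fs/2 = 14.65 MHz, folds to fs − 26.8 MHz = 2.5 MHz.
101.7 MHz mod fs = 13.8 MHz.
13.8 MHz ≤ fs/2 = 14.65 MHz, appears at 13.8 MHz.
Distinct values: {2.5 MHz, 3.4 MHz, 9 MHz, 13.8 MHz}.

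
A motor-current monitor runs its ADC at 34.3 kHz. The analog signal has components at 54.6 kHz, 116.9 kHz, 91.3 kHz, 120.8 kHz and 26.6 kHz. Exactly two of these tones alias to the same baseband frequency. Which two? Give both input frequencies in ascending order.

fs/2 = 17.15 kHz.
54.6 kHz mod fs = 20.3 kHz.
20.3 kHz > fs/2 = 17.15 kHz, folds to fs − 20.3 kHz = 14 kHz.
116.9 kHz mod fs = 14 kHz.
14 kHz ≤ fs/2 = 17.15 kHz, appears at 14 kHz.
91.3 kHz mod fs = 22.7 kHz.
22.7 kHz > fs/2 = 17.15 kHz, folds to fs − 22.7 kHz = 11.6 kHz.
120.8 kHz mod fs = 17.9 kHz.
17.9 kHz > fs/2 = 17.15 kHz, folds to fs − 17.9 kHz = 16.4 kHz.
26.6 kHz > fs/2 = 17.15 kHz, folds to fs − 26.6 kHz = 7.7 kHz.
54.6 kHz and 116.9 kHz both map to 14 kHz.

54.6 kHz, 116.9 kHz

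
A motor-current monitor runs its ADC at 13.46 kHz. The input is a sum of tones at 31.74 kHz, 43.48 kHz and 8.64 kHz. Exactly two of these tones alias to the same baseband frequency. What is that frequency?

fs/2 = 6.73 kHz.
31.74 kHz mod fs = 4.82 kHz.
4.82 kHz ≤ fs/2 = 6.73 kHz, appears at 4.82 kHz.
43.48 kHz mod fs = 3.1 kHz.
3.1 kHz ≤ fs/2 = 6.73 kHz, appears at 3.1 kHz.
8.64 kHz > fs/2 = 6.73 kHz, folds to fs − 8.64 kHz = 4.82 kHz.
8.64 kHz and 31.74 kHz both map to 4.82 kHz.

4.82 kHz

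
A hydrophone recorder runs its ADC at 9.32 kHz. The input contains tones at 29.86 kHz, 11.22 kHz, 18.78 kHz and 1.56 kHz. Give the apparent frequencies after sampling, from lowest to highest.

fs/2 = 4.66 kHz.
29.86 kHz mod fs = 1.9 kHz.
1.9 kHz ≤ fs/2 = 4.66 kHz, appears at 1.9 kHz.
11.22 kHz mod fs = 1.9 kHz.
1.9 kHz ≤ fs/2 = 4.66 kHz, appears at 1.9 kHz.
18.78 kHz mod fs = 0.14 kHz.
0.14 kHz ≤ fs/2 = 4.66 kHz, appears at 0.14 kHz.
1.56 kHz ≤ fs/2 = 4.66 kHz, passes unchanged.
Distinct values: {0.14 kHz, 1.56 kHz, 1.9 kHz}.

0.14 kHz, 1.56 kHz, 1.9 kHz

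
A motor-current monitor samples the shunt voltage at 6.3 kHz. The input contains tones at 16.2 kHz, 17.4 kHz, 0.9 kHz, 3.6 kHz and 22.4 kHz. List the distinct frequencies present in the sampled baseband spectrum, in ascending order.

fs/2 = 3.15 kHz.
16.2 kHz mod fs = 3.6 kHz.
3.6 kHz > fs/2 = 3.15 kHz, folds to fs − 3.6 kHz = 2.7 kHz.
17.4 kHz mod fs = 4.8 kHz.
4.8 kHz > fs/2 = 3.15 kHz, folds to fs − 4.8 kHz = 1.5 kHz.
0.9 kHz ≤ fs/2 = 3.15 kHz, passes unchanged.
3.6 kHz > fs/2 = 3.15 kHz, folds to fs − 3.6 kHz = 2.7 kHz.
22.4 kHz mod fs = 3.5 kHz.
3.5 kHz > fs/2 = 3.15 kHz, folds to fs − 3.5 kHz = 2.8 kHz.
Distinct values: {0.9 kHz, 1.5 kHz, 2.7 kHz, 2.8 kHz}.

0.9 kHz, 1.5 kHz, 2.7 kHz, 2.8 kHz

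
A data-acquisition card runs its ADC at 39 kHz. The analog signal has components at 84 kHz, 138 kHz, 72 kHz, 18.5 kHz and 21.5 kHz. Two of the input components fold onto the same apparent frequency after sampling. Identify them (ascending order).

fs/2 = 19.5 kHz.
84 kHz mod fs = 6 kHz.
6 kHz ≤ fs/2 = 19.5 kHz, appears at 6 kHz.
138 kHz mod fs = 21 kHz.
21 kHz > fs/2 = 19.5 kHz, folds to fs − 21 kHz = 18 kHz.
72 kHz mod fs = 33 kHz.
33 kHz > fs/2 = 19.5 kHz, folds to fs − 33 kHz = 6 kHz.
18.5 kHz ≤ fs/2 = 19.5 kHz, passes unchanged.
21.5 kHz > fs/2 = 19.5 kHz, folds to fs − 21.5 kHz = 17.5 kHz.
72 kHz and 84 kHz both map to 6 kHz.

72 kHz, 84 kHz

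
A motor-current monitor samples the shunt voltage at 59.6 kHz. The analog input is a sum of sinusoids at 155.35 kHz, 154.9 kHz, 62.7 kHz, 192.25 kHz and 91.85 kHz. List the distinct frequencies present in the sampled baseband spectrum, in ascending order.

fs/2 = 29.8 kHz.
155.35 kHz mod fs = 36.15 kHz.
36.15 kHz > fs/2 = 29.8 kHz, folds to fs − 36.15 kHz = 23.45 kHz.
154.9 kHz mod fs = 35.7 kHz.
35.7 kHz > fs/2 = 29.8 kHz, folds to fs − 35.7 kHz = 23.9 kHz.
62.7 kHz mod fs = 3.1 kHz.
3.1 kHz ≤ fs/2 = 29.8 kHz, appears at 3.1 kHz.
192.25 kHz mod fs = 13.45 kHz.
13.45 kHz ≤ fs/2 = 29.8 kHz, appears at 13.45 kHz.
91.85 kHz mod fs = 32.25 kHz.
32.25 kHz > fs/2 = 29.8 kHz, folds to fs − 32.25 kHz = 27.35 kHz.
Distinct values: {3.1 kHz, 13.45 kHz, 23.45 kHz, 23.9 kHz, 27.35 kHz}.

3.1 kHz, 13.45 kHz, 23.45 kHz, 23.9 kHz, 27.35 kHz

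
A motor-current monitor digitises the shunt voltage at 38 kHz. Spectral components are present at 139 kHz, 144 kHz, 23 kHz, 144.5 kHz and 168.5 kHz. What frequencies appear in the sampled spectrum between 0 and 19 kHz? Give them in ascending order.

7.5 kHz, 8 kHz, 13 kHz, 15 kHz, 16.5 kHz

fs/2 = 19 kHz.
139 kHz mod fs = 25 kHz.
25 kHz > fs/2 = 19 kHz, folds to fs − 25 kHz = 13 kHz.
144 kHz mod fs = 30 kHz.
30 kHz > fs/2 = 19 kHz, folds to fs − 30 kHz = 8 kHz.
23 kHz > fs/2 = 19 kHz, folds to fs − 23 kHz = 15 kHz.
144.5 kHz mod fs = 30.5 kHz.
30.5 kHz > fs/2 = 19 kHz, folds to fs − 30.5 kHz = 7.5 kHz.
168.5 kHz mod fs = 16.5 kHz.
16.5 kHz ≤ fs/2 = 19 kHz, appears at 16.5 kHz.
Distinct values: {7.5 kHz, 8 kHz, 13 kHz, 15 kHz, 16.5 kHz}.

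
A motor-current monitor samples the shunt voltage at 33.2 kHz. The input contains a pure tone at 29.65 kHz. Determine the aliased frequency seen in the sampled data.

29.65 kHz > fs/2 = 16.6 kHz, folds to fs − 29.65 kHz = 3.55 kHz.

3.55 kHz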